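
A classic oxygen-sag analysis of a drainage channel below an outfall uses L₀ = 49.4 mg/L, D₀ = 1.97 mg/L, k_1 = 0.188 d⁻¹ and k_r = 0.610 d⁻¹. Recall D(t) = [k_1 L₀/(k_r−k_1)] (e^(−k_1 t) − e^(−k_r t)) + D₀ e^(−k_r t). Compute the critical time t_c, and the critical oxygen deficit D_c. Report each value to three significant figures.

t_c = [1/(k_r−k_1)] ln[(k_r/k_1)(1 − D₀(k_r−k_1)/(k_1 L₀))]
= [1/(0.610−0.188)] ln[(0.610/0.188)(1 − 1.97×0.4220/(0.188×49.4))]
= (1/0.4220) ln[3.245 × 0.9105] = 2.370 × ln(2.954) = 2.370 × 1.083 = 2.567 d.
D_c = (k_1/k_r) L₀ e^(−k_1 t_c) = (0.188/0.610) × 49.4 × e^(−0.188×2.567) = 0.3082 × 49.4 × 0.6172 = 9.397 mg/L.

t_c ≈ 2.57 d; D_c ≈ 9.40 mg/L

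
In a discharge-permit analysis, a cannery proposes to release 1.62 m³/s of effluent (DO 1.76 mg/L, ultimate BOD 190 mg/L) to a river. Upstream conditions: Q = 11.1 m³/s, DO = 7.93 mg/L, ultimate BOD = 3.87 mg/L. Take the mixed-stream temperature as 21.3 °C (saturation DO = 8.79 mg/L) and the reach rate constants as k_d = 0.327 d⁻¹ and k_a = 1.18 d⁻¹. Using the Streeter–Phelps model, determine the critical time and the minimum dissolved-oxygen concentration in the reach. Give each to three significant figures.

t_c ≈ 1.31 d; minimum DO ≈ 3.80 mg/L

Mixed DO = (11.1×7.93 + 1.62×1.76)/(11.1+1.62) = 90.87/12.72 = 7.144 mg/L.
Mixed L₀ = (11.1×3.87 + 1.62×190)/(12.72) = 350.8/12.72 = 27.58 mg/L.
Initial deficit D₀ = C_s − DO₀ = 8.79 − 7.144 = 1.646 mg/L.
t_c = (1/0.8530) ln[(1.18/0.327)(1 − 1.646×0.8530/(0.327×27.58))] = 1.172 × ln(3.047) = 1.306 d.
D_c = (0.327/1.18) × 27.58 × e^(−0.327×1.306) = 0.2771 × 27.58 × 0.6524 = 4.985 mg/L.
Minimum DO = 8.79 − 4.985 = 3.805 mg/L.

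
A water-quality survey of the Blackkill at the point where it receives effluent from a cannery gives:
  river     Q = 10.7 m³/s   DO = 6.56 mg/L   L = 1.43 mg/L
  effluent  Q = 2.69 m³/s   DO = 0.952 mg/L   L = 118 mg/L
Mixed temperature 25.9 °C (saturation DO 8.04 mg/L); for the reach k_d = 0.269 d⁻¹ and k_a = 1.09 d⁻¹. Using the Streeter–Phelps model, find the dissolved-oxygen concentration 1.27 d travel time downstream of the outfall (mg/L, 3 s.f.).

Mixed DO = (10.7×6.56 + 2.69×0.952)/(10.7+2.69) = 72.75/13.39 = 5.433 mg/L.
Mixed L₀ = (10.7×1.43 + 2.69×118)/(13.39) = 332.7/13.39 = 24.85 mg/L.
Initial deficit D₀ = C_s − DO₀ = 8.04 − 5.433 = 2.607 mg/L.
D(1.27) = [0.269×24.85/(1.09−0.269)](e^(−0.269×1.27) − e^(−1.09×1.27)) + 2.607 e^(−1.09×1.27)
= 8.142 × (0.7106 − 0.2505) + 2.607 × 0.2505 = 4.399 mg/L.
DO = 8.04 − 4.399 = 3.641 mg/L.

DO ≈ 3.64 mg/L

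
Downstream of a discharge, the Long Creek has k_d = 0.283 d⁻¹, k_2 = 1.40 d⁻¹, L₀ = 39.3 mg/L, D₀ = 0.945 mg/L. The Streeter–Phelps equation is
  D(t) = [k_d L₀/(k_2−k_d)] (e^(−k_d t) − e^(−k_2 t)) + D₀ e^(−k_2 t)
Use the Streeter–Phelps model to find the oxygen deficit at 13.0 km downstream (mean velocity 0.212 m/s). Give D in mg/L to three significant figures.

Travel time t = x/v = 13.0 km / (0.212 m/s) = 13000 m / 0.212 m/s = 61320 s = 0.7097 d.
k_d L₀/(k_2−k_d) = 0.283×39.3/(1.40−0.283) = 11.12/1.117 = 9.957 mg/L.
e^(−k_d t) = e^(−0.283×0.7097) = 0.8180; e^(−k_2 t) = e^(−1.40×0.7097) = 0.3702.
D = 9.957 × (0.8180 − 0.3702) + 0.945 × 0.3702 = 4.459 + 0.3499 = 4.809 mg/L.

D ≈ 4.81 mg/L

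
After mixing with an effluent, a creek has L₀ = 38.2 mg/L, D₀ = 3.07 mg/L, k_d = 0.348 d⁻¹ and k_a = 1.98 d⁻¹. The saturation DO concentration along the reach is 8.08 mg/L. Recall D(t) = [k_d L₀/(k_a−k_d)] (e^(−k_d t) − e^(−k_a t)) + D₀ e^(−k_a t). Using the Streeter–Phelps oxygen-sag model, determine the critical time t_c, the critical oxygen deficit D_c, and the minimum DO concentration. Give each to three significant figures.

t_c ≈ 0.775 d; D_c ≈ 5.13 mg/L; min DO ≈ 2.95 mg/L

With k_a/k_d = 5.690 and 1 − D₀(k_a−k_d)/(k_d L₀) = 0.6231,
t_c = ln(5.690 × 0.6231) / (1.98 − 0.348) = ln(3.545) / 1.632 = 1.266/1.632 = 0.7755 d.
D_c = (k_d/k_a) L₀ e^(−k_d t_c) = (0.348/1.98) × 38.2 × e^(−0.348×0.7755) = 0.1758 × 38.2 × 0.7635 = 5.126 mg/L.
Minimum DO = C_s − D_c = 8.08 − 5.126 = 2.954 mg/L.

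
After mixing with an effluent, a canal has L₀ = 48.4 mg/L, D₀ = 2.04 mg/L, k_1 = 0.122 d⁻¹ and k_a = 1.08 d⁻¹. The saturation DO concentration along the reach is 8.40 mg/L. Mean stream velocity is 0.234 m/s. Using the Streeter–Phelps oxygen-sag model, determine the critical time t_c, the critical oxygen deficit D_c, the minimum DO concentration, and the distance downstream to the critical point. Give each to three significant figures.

With k_a/k_1 = 8.852 and 1 − D₀(k_a−k_1)/(k_1 L₀) = 0.6690,
t_c = ln(8.852 × 0.6690) / (1.08 − 0.122) = ln(5.923) / 0.9580 = 1.779/0.9580 = 1.857 d.
D_c = (k_1/k_a) L₀ e^(−k_1 t_c) = (0.122/1.08) × 48.4 × e^(−0.122×1.857) = 0.1130 × 48.4 × 0.7973 = 4.359 mg/L.
Minimum DO = C_s − D_c = 8.40 − 4.359 = 4.041 mg/L.
x_c = v t_c = 0.234 m/s × 1.857 d × 86400 s/d = 37540 m ≈ 37.5 km.

t_c ≈ 1.86 d; D_c ≈ 4.36 mg/L; min DO ≈ 4.04 mg/L; x_c ≈ 37.5 km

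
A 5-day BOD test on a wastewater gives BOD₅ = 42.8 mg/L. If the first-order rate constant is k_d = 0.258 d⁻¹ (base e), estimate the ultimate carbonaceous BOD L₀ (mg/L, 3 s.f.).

L₀ ≈ 59.1 mg/L

BOD₅ = L₀(1 − e^(−5k_d)) ⇒ L₀ = BOD₅ / (1 − e^(−5×0.258))
= 42.8 / (1 − 0.2753) = 42.8 / 0.7247 = 59.06 mg/L.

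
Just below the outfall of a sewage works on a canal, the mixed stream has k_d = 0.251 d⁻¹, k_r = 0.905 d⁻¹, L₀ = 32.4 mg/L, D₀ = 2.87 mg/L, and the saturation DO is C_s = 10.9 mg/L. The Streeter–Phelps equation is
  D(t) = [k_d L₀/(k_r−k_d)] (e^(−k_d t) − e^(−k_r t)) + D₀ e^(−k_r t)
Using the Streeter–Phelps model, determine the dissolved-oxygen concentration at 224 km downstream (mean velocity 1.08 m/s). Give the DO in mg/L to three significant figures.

Travel time t = x/v = 224 km / (1.08 m/s) = 224000 m / 1.08 m/s = 207400 s = 2.401 d.
k_d L₀/(k_r−k_d) = 0.251×32.4/(0.905−0.251) = 8.132/0.6540 = 12.43 mg/L.
e^(−k_d t) = e^(−0.251×2.401) = 0.5474; e^(−k_r t) = e^(−0.905×2.401) = 0.1139.
D = 12.43 × (0.5474 − 0.1139) + 2.87 × 0.1139 = 5.391 + 0.3269 = 5.718 mg/L.
DO = C_s − D = 10.9 − 5.718 = 5.182 mg/L.

DO ≈ 5.18 mg/L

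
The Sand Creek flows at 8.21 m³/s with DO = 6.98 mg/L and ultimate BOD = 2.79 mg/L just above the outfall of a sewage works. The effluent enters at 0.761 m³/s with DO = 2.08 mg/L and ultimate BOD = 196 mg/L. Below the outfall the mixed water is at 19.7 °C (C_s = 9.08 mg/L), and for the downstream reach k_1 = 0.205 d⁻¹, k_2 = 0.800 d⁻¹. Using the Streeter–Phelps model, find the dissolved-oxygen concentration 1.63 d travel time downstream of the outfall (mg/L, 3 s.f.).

Mixed DO = (8.21×6.98 + 0.761×2.08)/(8.21+0.761) = 58.89/8.971 = 6.564 mg/L.
Mixed L₀ = (8.21×2.79 + 0.761×196)/(8.971) = 172.1/8.971 = 19.18 mg/L.
Initial deficit D₀ = C_s − DO₀ = 9.08 − 6.564 = 2.516 mg/L.
D(1.63) = [0.205×19.18/(0.800−0.205)](e^(−0.205×1.63) − e^(−0.800×1.63)) + 2.516 e^(−0.800×1.63)
= 6.608 × (0.7159 − 0.2714) + 2.516 × 0.2714 = 3.620 mg/L.
DO = 9.08 − 3.620 = 5.460 mg/L.

DO ≈ 5.46 mg/L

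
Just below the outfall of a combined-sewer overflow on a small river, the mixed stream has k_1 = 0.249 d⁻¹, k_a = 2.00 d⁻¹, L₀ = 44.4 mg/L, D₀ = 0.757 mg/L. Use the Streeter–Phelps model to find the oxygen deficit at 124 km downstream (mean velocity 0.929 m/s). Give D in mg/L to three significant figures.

Travel time t = x/v = 124 km / (0.929 m/s) = 124000 m / 0.929 m/s = 133500 s = 1.545 d.
k_1 L₀/(k_a−k_1) = 0.249×44.4/(2.00−0.249) = 11.06/1.751 = 6.314 mg/L.
e^(−k_1 t) = e^(−0.249×1.545) = 0.6807; e^(−k_a t) = e^(−2.00×1.545) = 0.04551.
D = 6.314 × (0.6807 − 0.04551) + 0.757 × 0.04551 = 4.010 + 0.03445 = 4.045 mg/L.

D ≈ 4.04 mg/L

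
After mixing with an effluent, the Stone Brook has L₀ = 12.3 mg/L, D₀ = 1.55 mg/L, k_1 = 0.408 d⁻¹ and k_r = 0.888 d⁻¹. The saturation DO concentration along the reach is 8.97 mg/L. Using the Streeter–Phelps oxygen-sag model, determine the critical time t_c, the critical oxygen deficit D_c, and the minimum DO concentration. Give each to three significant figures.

At the critical point dD/dt = 0, so k_1 L₀ e^(−k_1 t) = k_r D. Substituting D(t) from the Streeter–Phelps equation and solving for t gives
t_c = ln[(k_r/k_1)(1 − D₀(k_r−k_1)/(k_1 L₀))] / (k_r−k_1).
Here k_r−k_1 = 0.4800 d⁻¹ and 1 − D₀(k_r−k_1)/(k_1 L₀) = 1 − 1.55×0.4800/(0.408×12.3) = 0.8517, so
t_c = ln(2.176 × 0.8517) / 0.4800 = 0.6172 / 0.4800 = 1.286 d.
L(t_c) = L₀ e^(−k_1 t_c) = 12.3 × 0.5918 = 7.279 mg/L, and at the critical point k_r D_c = k_1 L, so D_c = (0.408/0.888) × 7.279 = 3.344 mg/L.
Minimum DO = C_s − D_c = 8.97 − 3.344 = 5.626 mg/L.

t_c ≈ 1.29 d; D_c ≈ 3.34 mg/L; min DO ≈ 5.63 mg/L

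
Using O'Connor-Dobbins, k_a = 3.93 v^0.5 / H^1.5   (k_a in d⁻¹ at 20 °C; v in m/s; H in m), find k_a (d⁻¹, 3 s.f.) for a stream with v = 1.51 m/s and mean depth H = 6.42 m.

k_a ≈ 0.297 d⁻¹

k_a = 3.93 × 1.51^0.5 / 6.42^1.5 = 3.93 × 1.229 / 16.27 = 0.2969 d⁻¹.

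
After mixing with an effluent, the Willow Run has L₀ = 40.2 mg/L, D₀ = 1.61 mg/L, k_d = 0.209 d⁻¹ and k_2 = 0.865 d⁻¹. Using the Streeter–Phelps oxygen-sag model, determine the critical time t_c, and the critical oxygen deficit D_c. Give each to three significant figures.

t_c ≈ 1.96 d; D_c ≈ 6.45 mg/L

With k_2/k_d = 4.139 and 1 − D₀(k_2−k_d)/(k_d L₀) = 0.8743,
t_c = ln(4.139 × 0.8743) / (0.865 − 0.209) = ln(3.618) / 0.6560 = 1.286/0.6560 = 1.960 d.
D_c = (k_d/k_2) L₀ e^(−k_d t_c) = (0.209/0.865) × 40.2 × e^(−0.209×1.960) = 0.2416 × 40.2 × 0.6638 = 6.448 mg/L.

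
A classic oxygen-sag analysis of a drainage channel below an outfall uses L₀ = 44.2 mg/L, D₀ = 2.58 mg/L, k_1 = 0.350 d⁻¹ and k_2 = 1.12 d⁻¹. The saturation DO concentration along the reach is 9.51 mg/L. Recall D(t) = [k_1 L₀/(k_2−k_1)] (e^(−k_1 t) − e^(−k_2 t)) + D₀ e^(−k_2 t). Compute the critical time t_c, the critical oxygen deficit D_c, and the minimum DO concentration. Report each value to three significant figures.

t_c ≈ 1.33 d; D_c ≈ 8.67 mg/L; min DO ≈ 0.845 mg/L

With k_2/k_1 = 3.200 and 1 − D₀(k_2−k_1)/(k_1 L₀) = 0.8716,
t_c = ln(3.200 × 0.8716) / (1.12 − 0.350) = ln(2.789) / 0.7700 = 1.026/0.7700 = 1.332 d.
L(t_c) = L₀ e^(−k_1 t_c) = 44.2 × 0.6274 = 27.73 mg/L, and at the critical point k_2 D_c = k_1 L, so D_c = (0.350/1.12) × 27.73 = 8.665 mg/L.
Minimum DO = C_s − D_c = 9.51 − 8.665 = 0.8446 mg/L.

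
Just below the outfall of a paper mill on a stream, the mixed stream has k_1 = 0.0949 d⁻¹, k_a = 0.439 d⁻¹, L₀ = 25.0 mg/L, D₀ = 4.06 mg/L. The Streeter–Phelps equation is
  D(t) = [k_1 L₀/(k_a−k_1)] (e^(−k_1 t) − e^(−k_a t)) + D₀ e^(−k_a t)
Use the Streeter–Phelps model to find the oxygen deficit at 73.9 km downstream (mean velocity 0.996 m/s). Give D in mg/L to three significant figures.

D ≈ 4.41 mg/L

Travel time t = x/v = 73.9 km / (0.996 m/s) = 73900 m / 0.996 m/s = 74200 s = 0.8588 d.
k_1 L₀/(k_a−k_1) = 0.0949×25.0/(0.439−0.0949) = 2.373/0.3441 = 6.895 mg/L.
e^(−k_1 t) = e^(−0.0949×0.8588) = 0.9217; e^(−k_a t) = e^(−0.439×0.8588) = 0.6859.
D = 6.895 × (0.9217 − 0.6859) + 4.06 × 0.6859 = 1.626 + 2.785 = 4.411 mg/L.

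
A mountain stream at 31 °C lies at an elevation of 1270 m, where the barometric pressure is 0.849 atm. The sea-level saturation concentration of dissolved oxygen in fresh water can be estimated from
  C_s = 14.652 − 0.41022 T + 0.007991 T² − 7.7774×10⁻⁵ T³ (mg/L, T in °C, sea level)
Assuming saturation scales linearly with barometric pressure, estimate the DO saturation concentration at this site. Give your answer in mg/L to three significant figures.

C_s ≈ 6.20 mg/L

At sea level: C_s = 14.652 − 0.41022×31 + 0.007991×31² − 7.7774×10⁻⁵×31³ = 7.298 mg/L.
Pressure correction: C_s' = 7.298 × 0.849 = 6.196 mg/L.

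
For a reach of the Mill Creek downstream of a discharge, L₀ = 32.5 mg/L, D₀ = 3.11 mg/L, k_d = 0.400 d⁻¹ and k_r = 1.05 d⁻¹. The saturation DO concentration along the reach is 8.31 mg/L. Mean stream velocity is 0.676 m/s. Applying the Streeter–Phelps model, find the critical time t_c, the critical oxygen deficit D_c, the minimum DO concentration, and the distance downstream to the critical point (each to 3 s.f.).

At the critical point dD/dt = 0, so k_d L₀ e^(−k_d t) = k_r D. Substituting D(t) from the Streeter–Phelps equation and solving for t gives
t_c = ln[(k_r/k_d)(1 − D₀(k_r−k_d)/(k_d L₀))] / (k_r−k_d).
Here k_r−k_d = 0.6500 d⁻¹ and 1 − D₀(k_r−k_d)/(k_d L₀) = 1 − 3.11×0.6500/(0.400×32.5) = 0.8445, so
t_c = ln(2.625 × 0.8445) / 0.6500 = 0.7961 / 0.6500 = 1.225 d.
D_c = (k_d/k_r) L₀ e^(−k_d t_c) = (0.400/1.05) × 32.5 × e^(−0.400×1.225) = 0.3810 × 32.5 × 0.6127 = 7.586 mg/L.
Minimum DO = C_s − D_c = 8.31 − 7.586 = 0.7243 mg/L.
x_c = v t_c = 0.676 m/s × 1.225 d × 86400 s/d = 71530 m ≈ 71.5 km.

t_c ≈ 1.22 d; D_c ≈ 7.59 mg/L; min DO ≈ 0.724 mg/L; x_c ≈ 71.5 km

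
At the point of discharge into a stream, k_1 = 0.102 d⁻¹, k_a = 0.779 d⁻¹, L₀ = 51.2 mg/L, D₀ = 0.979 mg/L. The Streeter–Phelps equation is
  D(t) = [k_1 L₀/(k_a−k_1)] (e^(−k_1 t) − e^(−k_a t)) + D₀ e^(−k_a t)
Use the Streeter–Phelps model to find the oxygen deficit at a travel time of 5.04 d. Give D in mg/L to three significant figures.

D ≈ 4.48 mg/L

k_1 L₀/(k_a−k_1) = 0.102×51.2/(0.779−0.102) = 5.222/0.6770 = 7.714 mg/L.
e^(−k_1 t) = e^(−0.102×5.040) = 0.5981; e^(−k_a t) = e^(−0.779×5.040) = 0.01972.
D = 7.714 × (0.5981 − 0.01972) + 0.979 × 0.01972 = 4.461 + 0.01931 = 4.481 mg/L.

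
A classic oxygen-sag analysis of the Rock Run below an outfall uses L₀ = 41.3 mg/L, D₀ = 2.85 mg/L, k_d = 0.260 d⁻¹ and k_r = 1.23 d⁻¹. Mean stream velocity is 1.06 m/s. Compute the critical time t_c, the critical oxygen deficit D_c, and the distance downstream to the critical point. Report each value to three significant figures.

With k_r/k_d = 4.731 and 1 − D₀(k_r−k_d)/(k_d L₀) = 0.7425,
t_c = ln(4.731 × 0.7425) / (1.23 − 0.260) = ln(3.513) / 0.9700 = 1.256/0.9700 = 1.295 d.
L(t_c) = L₀ e^(−k_d t_c) = 41.3 × 0.7141 = 29.49 mg/L, and at the critical point k_r D_c = k_d L, so D_c = (0.260/1.23) × 29.49 = 6.234 mg/L.
x_c = v t_c = 1.06 m/s × 1.295 d × 86400 s/d = 118600 m ≈ 119 km.

t_c ≈ 1.30 d; D_c ≈ 6.23 mg/L; x_c ≈ 119 km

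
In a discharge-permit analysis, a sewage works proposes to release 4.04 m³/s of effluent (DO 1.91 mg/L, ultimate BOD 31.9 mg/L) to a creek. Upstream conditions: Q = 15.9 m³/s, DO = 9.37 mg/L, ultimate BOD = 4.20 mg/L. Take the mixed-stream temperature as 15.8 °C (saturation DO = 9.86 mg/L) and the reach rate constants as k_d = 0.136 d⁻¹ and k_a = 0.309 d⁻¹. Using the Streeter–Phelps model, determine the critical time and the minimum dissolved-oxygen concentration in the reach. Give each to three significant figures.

Mixed DO = (15.9×9.37 + 4.04×1.91)/(15.9+4.04) = 156.7/19.94 = 7.859 mg/L.
Mixed L₀ = (15.9×4.20 + 4.04×31.9)/(19.94) = 195.7/19.94 = 9.812 mg/L.
Initial deficit D₀ = C_s − DO₀ = 9.86 − 7.859 = 2.001 mg/L.
t_c = (1/0.1730) ln[(0.309/0.136)(1 − 2.001×0.1730/(0.136×9.812))] = 5.780 × ln(1.683) = 3.008 d.
D_c = (0.136/0.309) × 9.812 × e^(−0.136×3.008) = 0.4401 × 9.812 × 0.6643 = 2.869 mg/L.
Minimum DO = 9.86 − 2.869 = 6.991 mg/L.

t_c ≈ 3.01 d; minimum DO ≈ 6.99 mg/L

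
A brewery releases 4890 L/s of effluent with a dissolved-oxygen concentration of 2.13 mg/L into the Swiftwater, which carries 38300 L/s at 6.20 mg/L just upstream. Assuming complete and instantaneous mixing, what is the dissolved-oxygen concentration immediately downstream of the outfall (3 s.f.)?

Flow-weighted mixing: C = (Q_r C_r + Q_w C_w)/(Q_r + Q_w)
= (38300×6.20 + 4890×2.13)/(38300 + 4890) = 247900/43190 = 5.739 mg/L.

5.74 mg/L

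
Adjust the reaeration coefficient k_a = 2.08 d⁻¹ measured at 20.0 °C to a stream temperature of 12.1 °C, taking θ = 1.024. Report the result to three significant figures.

k_a(T₂) = k_a(T₁) · θ^(T₂−T₁) = 2.08 × 1.024^(12.1−20.0)
= 2.08 × 1.024^-7.90 = 2.08 × 0.8291 = 1.725 d⁻¹.

k_a ≈ 1.72 d⁻¹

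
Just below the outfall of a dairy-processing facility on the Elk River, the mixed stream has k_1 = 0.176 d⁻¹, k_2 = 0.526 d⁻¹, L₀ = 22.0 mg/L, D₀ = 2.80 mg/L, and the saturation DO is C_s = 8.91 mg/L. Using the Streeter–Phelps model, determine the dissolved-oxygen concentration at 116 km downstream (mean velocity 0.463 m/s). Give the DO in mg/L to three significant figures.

Travel time t = x/v = 116 km / (0.463 m/s) = 116000 m / 0.463 m/s = 250500 s = 2.900 d.
k_1 L₀/(k_2−k_1) = 0.176×22.0/(0.526−0.176) = 3.872/0.3500 = 11.06 mg/L.
e^(−k_1 t) = e^(−0.176×2.900) = 0.6003; e^(−k_2 t) = e^(−0.526×2.900) = 0.2176.
D = 11.06 × (0.6003 − 0.2176) + 2.80 × 0.2176 = 4.234 + 0.6092 = 4.843 mg/L.
DO = C_s − D = 8.91 − 4.843 = 4.067 mg/L.

DO ≈ 4.07 mg/L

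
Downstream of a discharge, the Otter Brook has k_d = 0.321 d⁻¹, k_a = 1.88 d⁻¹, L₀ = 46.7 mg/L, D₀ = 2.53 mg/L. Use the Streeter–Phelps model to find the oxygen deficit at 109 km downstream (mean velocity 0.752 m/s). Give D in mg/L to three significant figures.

D ≈ 5.31 mg/L

Travel time t = x/v = 109 km / (0.752 m/s) = 109000 m / 0.752 m/s = 144900 s = 1.678 d.
k_d L₀/(k_a−k_d) = 0.321×46.7/(1.88−0.321) = 14.99/1.559 = 9.616 mg/L.
e^(−k_d t) = e^(−0.321×1.678) = 0.5836; e^(−k_a t) = e^(−1.88×1.678) = 0.04268.
D = 9.616 × (0.5836 − 0.04268) + 2.53 × 0.04268 = 5.201 + 0.1080 = 5.309 mg/L.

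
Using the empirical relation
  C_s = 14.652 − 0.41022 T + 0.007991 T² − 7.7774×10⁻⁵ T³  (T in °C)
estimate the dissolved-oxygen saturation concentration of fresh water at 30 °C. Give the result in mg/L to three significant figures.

C_s = 14.652 − 0.41022×30 + 0.007991×30² − 7.7774×10⁻⁵×30³ = 7.437 mg/L.

C_s ≈ 7.44 mg/L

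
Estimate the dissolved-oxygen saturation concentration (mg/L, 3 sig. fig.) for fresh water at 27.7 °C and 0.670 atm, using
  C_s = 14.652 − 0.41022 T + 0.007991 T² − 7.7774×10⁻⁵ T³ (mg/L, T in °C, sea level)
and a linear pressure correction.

C_s ≈ 5.20 mg/L

At sea level: C_s = 14.652 − 0.41022×27.7 + 0.007991×27.7² − 7.7774×10⁻⁵×27.7³ = 7.767 mg/L.
Pressure correction: C_s' = 7.767 × 0.670 = 5.204 mg/L.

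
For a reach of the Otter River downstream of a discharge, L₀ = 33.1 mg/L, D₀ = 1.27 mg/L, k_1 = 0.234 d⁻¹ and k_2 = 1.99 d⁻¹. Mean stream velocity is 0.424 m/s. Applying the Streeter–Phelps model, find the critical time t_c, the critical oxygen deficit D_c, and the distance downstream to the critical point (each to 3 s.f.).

t_c ≈ 1.03 d; D_c ≈ 3.06 mg/L; x_c ≈ 37.6 km

t_c = [1/(k_2−k_1)] ln[(k_2/k_1)(1 − D₀(k_2−k_1)/(k_1 L₀))]
= [1/(1.99−0.234)] ln[(1.99/0.234)(1 − 1.27×1.756/(0.234×33.1))]
= (1/1.756) ln[8.504 × 0.7121] = 0.5695 × ln(6.056) = 0.5695 × 1.801 = 1.026 d.
D_c = (k_1/k_2) L₀ e^(−k_1 t_c) = (0.234/1.99) × 33.1 × e^(−0.234×1.026) = 0.1176 × 33.1 × 0.7866 = 3.062 mg/L.
x_c = v t_c = 0.424 m/s × 1.026 d × 86400 s/d = 37570 m ≈ 37.6 km.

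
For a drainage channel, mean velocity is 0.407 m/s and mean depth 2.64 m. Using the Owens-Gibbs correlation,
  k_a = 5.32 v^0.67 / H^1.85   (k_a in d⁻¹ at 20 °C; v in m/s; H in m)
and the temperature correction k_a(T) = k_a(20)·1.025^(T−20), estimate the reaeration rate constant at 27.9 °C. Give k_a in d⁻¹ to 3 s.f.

k_a ≈ 0.588 d⁻¹

k_a(20) = 5.32 × 0.407^0.67 / 2.64^1.85 = 5.32 × 0.5476 / 6.025 = 0.4835 d⁻¹.
k_a(27.9) = 0.4835 × 1.025^(27.9−20) = 0.4835 × 1.215 = 0.5876 d⁻¹.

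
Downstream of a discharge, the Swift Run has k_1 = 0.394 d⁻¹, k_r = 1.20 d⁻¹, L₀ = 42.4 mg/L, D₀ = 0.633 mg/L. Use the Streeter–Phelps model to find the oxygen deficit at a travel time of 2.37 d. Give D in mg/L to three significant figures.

k_1 L₀/(k_r−k_1) = 0.394×42.4/(1.20−0.394) = 16.71/0.8060 = 20.73 mg/L.
e^(−k_1 t) = e^(−0.394×2.370) = 0.3931; e^(−k_r t) = e^(−1.20×2.370) = 0.05819.
D = 20.73 × (0.3931 − 0.05819) + 0.633 × 0.05819 = 6.941 + 0.03684 = 6.978 mg/L.

D ≈ 6.98 mg/L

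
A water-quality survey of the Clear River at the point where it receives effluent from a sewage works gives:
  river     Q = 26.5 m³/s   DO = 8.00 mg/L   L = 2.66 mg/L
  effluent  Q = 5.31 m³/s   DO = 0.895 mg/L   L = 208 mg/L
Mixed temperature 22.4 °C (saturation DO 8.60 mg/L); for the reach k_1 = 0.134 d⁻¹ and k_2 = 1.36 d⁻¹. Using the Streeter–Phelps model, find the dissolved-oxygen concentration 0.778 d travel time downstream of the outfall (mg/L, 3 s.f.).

DO ≈ 5.74 mg/L

Mixed DO = (26.5×8.00 + 5.31×0.895)/(26.5+5.31) = 216.8/31.81 = 6.814 mg/L.
Mixed L₀ = (26.5×2.66 + 5.31×208)/(31.81) = 1175/31.81 = 36.94 mg/L.
Initial deficit D₀ = C_s − DO₀ = 8.60 − 6.814 = 1.786 mg/L.
D(0.778) = [0.134×36.94/(1.36−0.134)](e^(−0.134×0.778) − e^(−1.36×0.778)) + 1.786 e^(−1.36×0.778)
= 4.037 × (0.9010 − 0.3471) + 1.786 × 0.3471 = 2.856 mg/L.
DO = 8.60 − 2.856 = 5.744 mg/L.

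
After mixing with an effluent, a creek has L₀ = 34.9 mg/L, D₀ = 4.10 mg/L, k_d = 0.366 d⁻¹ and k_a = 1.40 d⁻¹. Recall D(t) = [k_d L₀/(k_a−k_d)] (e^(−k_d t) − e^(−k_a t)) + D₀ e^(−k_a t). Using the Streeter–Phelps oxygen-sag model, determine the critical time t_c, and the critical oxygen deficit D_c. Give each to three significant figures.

With k_a/k_d = 3.825 and 1 − D₀(k_a−k_d)/(k_d L₀) = 0.6681,
t_c = ln(3.825 × 0.6681) / (1.40 − 0.366) = ln(2.556) / 1.034 = 0.9383/1.034 = 0.9074 d.
L(t_c) = L₀ e^(−k_d t_c) = 34.9 × 0.7174 = 25.04 mg/L, and at the critical point k_a D_c = k_d L, so D_c = (0.366/1.40) × 25.04 = 6.545 mg/L.

t_c ≈ 0.907 d; D_c ≈ 6.55 mg/L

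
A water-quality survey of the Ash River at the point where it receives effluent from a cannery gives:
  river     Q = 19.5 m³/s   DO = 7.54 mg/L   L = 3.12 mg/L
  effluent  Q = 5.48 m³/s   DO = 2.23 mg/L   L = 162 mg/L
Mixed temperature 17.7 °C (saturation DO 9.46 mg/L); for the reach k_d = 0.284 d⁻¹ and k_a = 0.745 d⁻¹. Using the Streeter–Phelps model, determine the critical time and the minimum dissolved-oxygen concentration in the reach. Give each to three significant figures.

t_c ≈ 1.79 d; minimum DO ≈ 0.741 mg/L

Mixed DO = (19.5×7.54 + 5.48×2.23)/(19.5+5.48) = 159.3/24.98 = 6.375 mg/L.
Mixed L₀ = (19.5×3.12 + 5.48×162)/(24.98) = 948.6/24.98 = 37.97 mg/L.
Initial deficit D₀ = C_s − DO₀ = 9.46 − 6.375 = 3.085 mg/L.
t_c = (1/0.4610) ln[(0.745/0.284)(1 − 3.085×0.4610/(0.284×37.97))] = 2.169 × ln(2.277) = 1.785 d.
D_c = (0.284/0.745) × 37.97 × e^(−0.284×1.785) = 0.3812 × 37.97 × 0.6023 = 8.719 mg/L.
Minimum DO = 9.46 − 8.719 = 0.7411 mg/L.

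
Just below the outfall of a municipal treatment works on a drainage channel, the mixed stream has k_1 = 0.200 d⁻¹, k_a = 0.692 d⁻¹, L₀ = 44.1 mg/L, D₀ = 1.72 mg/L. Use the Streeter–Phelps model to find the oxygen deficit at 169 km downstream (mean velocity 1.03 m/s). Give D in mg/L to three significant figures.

Travel time t = x/v = 169 km / (1.03 m/s) = 169000 m / 1.03 m/s = 164100 s = 1.899 d.
k_1 L₀/(k_a−k_1) = 0.200×44.1/(0.692−0.200) = 8.820/0.4920 = 17.93 mg/L.
e^(−k_1 t) = e^(−0.200×1.899) = 0.6840; e^(−k_a t) = e^(−0.692×1.899) = 0.2687.
D = 17.93 × (0.6840 − 0.2687) + 1.72 × 0.2687 = 7.445 + 0.4622 = 7.907 mg/L.

D ≈ 7.91 mg/L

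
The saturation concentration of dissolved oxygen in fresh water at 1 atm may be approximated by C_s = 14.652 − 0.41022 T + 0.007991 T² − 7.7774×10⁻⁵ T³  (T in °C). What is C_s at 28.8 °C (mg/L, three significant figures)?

C_s ≈ 7.61 mg/L

C_s = 14.652 − 0.41022×28.8 + 0.007991×28.8² − 7.7774×10⁻⁵×28.8³ = 7.608 mg/L.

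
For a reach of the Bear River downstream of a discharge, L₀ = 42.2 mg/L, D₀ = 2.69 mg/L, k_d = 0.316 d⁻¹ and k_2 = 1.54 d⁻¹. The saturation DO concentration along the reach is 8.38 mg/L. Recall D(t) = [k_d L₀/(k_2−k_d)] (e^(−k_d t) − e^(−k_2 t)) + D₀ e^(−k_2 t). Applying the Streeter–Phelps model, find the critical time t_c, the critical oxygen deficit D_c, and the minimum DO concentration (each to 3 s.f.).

t_c ≈ 1.06 d; D_c ≈ 6.19 mg/L; min DO ≈ 2.19 mg/L

With k_2/k_d = 4.873 and 1 − D₀(k_2−k_d)/(k_d L₀) = 0.7531,
t_c = ln(4.873 × 0.7531) / (1.54 − 0.316) = ln(3.670) / 1.224 = 1.300/1.224 = 1.062 d.
D_c = (k_d/k_2) L₀ e^(−k_d t_c) = (0.316/1.54) × 42.2 × e^(−0.316×1.062) = 0.2052 × 42.2 × 0.7149 = 6.190 mg/L.
Minimum DO = C_s − D_c = 8.38 − 6.190 = 2.190 mg/L.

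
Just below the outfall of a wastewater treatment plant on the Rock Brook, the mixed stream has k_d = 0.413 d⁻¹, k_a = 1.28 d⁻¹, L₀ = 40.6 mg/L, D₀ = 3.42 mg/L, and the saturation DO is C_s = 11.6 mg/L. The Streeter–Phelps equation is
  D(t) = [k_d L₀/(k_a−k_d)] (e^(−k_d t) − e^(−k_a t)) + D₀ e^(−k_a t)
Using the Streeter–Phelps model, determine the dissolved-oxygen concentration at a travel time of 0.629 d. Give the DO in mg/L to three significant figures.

k_d L₀/(k_a−k_d) = 0.413×40.6/(1.28−0.413) = 16.77/0.8670 = 19.34 mg/L.
e^(−k_d t) = e^(−0.413×0.6290) = 0.7712; e^(−k_a t) = e^(−1.28×0.6290) = 0.4470.
D = 19.34 × (0.7712 − 0.4470) + 3.42 × 0.4470 = 6.270 + 1.529 = 7.799 mg/L.
DO = C_s − D = 11.6 − 7.799 = 3.801 mg/L.

DO ≈ 3.80 mg/L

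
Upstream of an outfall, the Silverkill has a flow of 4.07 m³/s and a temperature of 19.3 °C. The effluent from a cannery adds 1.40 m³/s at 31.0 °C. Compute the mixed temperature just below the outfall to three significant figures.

Flow-weighted mixing: C = (Q_r C_r + Q_w C_w)/(Q_r + Q_w)
= (4.07×19.3 + 1.40×31.0)/(4.07 + 1.40) = 122.0/5.470 = 22.29 °C.

22.3 °C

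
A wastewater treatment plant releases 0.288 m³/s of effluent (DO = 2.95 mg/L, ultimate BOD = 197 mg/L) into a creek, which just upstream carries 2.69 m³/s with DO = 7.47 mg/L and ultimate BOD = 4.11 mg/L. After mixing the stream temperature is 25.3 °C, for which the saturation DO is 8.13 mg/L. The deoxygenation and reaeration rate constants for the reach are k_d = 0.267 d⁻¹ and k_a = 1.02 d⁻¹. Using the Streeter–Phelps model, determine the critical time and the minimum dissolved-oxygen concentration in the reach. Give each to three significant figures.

t_c ≈ 1.59 d; minimum DO ≈ 4.23 mg/L

Mixed DO = (2.69×7.47 + 0.288×2.95)/(2.69+0.288) = 20.94/2.978 = 7.033 mg/L.
Mixed L₀ = (2.69×4.11 + 0.288×197)/(2.978) = 67.79/2.978 = 22.76 mg/L.
Initial deficit D₀ = C_s − DO₀ = 8.13 − 7.033 = 1.097 mg/L.
t_c = (1/0.7530) ln[(1.02/0.267)(1 − 1.097×0.7530/(0.267×22.76))] = 1.328 × ln(3.301) = 1.586 d.
D_c = (0.267/1.02) × 22.76 × e^(−0.267×1.586) = 0.2618 × 22.76 × 0.6548 = 3.902 mg/L.
Minimum DO = 8.13 − 3.902 = 4.228 mg/L.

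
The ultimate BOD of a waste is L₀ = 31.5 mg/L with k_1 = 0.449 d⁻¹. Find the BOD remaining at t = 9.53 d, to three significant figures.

L ≈ 0.436 mg/L

L_t = L₀ e^(−k_1 t) = 31.5 × e^(−0.449×9.53) = 31.5 × 0.01386 = 0.4365 mg/L.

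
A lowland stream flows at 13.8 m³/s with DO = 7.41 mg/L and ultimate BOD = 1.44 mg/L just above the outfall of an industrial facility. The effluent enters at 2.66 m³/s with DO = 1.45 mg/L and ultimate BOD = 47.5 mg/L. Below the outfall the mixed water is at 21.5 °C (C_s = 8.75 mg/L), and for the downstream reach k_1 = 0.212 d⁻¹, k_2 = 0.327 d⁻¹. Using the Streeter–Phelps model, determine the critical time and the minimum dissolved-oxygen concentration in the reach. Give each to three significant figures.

t_c ≈ 2.45 d; minimum DO ≈ 5.32 mg/L

Mixed DO = (13.8×7.41 + 2.66×1.45)/(13.8+2.66) = 106.1/16.46 = 6.447 mg/L.
Mixed L₀ = (13.8×1.44 + 2.66×47.5)/(16.46) = 146.2/16.46 = 8.883 mg/L.
Initial deficit D₀ = C_s − DO₀ = 8.75 − 6.447 = 2.303 mg/L.
t_c = (1/0.1150) ln[(0.327/0.212)(1 − 2.303×0.1150/(0.212×8.883))] = 8.696 × ln(1.326) = 2.451 d.
D_c = (0.212/0.327) × 8.883 × e^(−0.212×2.451) = 0.6483 × 8.883 × 0.5948 = 3.426 mg/L.
Minimum DO = 8.75 − 3.426 = 5.324 mg/L.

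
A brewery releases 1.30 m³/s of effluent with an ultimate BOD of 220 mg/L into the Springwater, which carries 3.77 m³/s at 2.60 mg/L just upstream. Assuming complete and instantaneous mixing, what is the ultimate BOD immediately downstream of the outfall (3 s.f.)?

Flow-weighted mixing: C = (Q_r C_r + Q_w C_w)/(Q_r + Q_w)
= (3.77×2.60 + 1.30×220)/(3.77 + 1.30) = 295.8/5.070 = 58.34 mg/L.

58.3 mg/L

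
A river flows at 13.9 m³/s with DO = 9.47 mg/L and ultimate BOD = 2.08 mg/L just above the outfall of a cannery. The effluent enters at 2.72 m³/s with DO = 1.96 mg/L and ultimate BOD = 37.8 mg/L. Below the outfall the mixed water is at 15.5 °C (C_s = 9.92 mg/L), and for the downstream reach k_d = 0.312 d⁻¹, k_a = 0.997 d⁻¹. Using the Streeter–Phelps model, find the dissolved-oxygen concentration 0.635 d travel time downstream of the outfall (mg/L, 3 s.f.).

DO ≈ 7.98 mg/L

Mixed DO = (13.9×9.47 + 2.72×1.96)/(13.9+2.72) = 137.0/16.62 = 8.241 mg/L.
Mixed L₀ = (13.9×2.08 + 2.72×37.8)/(16.62) = 131.7/16.62 = 7.926 mg/L.
Initial deficit D₀ = C_s − DO₀ = 9.92 − 8.241 = 1.679 mg/L.
D(0.635) = [0.312×7.926/(0.997−0.312)](e^(−0.312×0.635) − e^(−0.997×0.635)) + 1.679 e^(−0.997×0.635)
= 3.610 × (0.8203 − 0.5309) + 1.679 × 0.5309 = 1.936 mg/L.
DO = 9.92 − 1.936 = 7.984 mg/L.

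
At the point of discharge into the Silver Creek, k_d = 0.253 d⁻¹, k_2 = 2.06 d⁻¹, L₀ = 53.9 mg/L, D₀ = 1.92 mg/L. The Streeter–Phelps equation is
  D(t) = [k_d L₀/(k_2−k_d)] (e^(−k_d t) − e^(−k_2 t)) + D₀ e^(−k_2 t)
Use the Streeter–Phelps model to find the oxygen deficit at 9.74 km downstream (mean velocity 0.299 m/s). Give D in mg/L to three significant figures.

D ≈ 4.27 mg/L

Travel time t = x/v = 9.74 km / (0.299 m/s) = 9740 m / 0.299 m/s = 32580 s = 0.3770 d.
k_d L₀/(k_2−k_d) = 0.253×53.9/(2.06−0.253) = 13.64/1.807 = 7.547 mg/L.
e^(−k_d t) = e^(−0.253×0.3770) = 0.9090; e^(−k_2 t) = e^(−2.06×0.3770) = 0.4599.
D = 7.547 × (0.9090 − 0.4599) + 1.92 × 0.4599 = 3.389 + 0.8831 = 4.272 mg/L.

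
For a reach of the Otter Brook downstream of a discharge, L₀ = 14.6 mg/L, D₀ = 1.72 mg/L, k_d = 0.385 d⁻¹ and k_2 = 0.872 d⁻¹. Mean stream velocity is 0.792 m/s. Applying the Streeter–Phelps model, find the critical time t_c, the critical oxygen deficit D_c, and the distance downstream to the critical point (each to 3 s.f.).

t_c ≈ 1.35 d; D_c ≈ 3.84 mg/L; x_c ≈ 92.2 km

t_c = [1/(k_2−k_d)] ln[(k_2/k_d)(1 − D₀(k_2−k_d)/(k_d L₀))]
= [1/(0.872−0.385)] ln[(0.872/0.385)(1 − 1.72×0.4870/(0.385×14.6))]
= (1/0.4870) ln[2.265 × 0.8510] = 2.053 × ln(1.927) = 2.053 × 0.6562 = 1.347 d.
D_c = (k_d/k_2) L₀ e^(−k_d t_c) = (0.385/0.872) × 14.6 × e^(−0.385×1.347) = 0.4415 × 14.6 × 0.5953 = 3.837 mg/L.
x_c = v t_c = 0.792 m/s × 1.347 d × 86400 s/d = 92200 m ≈ 92.2 km.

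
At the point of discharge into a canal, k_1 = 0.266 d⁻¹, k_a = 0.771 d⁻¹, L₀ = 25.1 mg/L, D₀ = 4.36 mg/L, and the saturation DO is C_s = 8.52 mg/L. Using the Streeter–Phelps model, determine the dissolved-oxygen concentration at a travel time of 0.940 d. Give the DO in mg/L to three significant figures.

DO ≈ 2.52 mg/L

k_1 L₀/(k_a−k_1) = 0.266×25.1/(0.771−0.266) = 6.677/0.5050 = 13.22 mg/L.
e^(−k_1 t) = e^(−0.266×0.9400) = 0.7788; e^(−k_a t) = e^(−0.771×0.9400) = 0.4845.
D = 13.22 × (0.7788 − 0.4845) + 4.36 × 0.4845 = 3.891 + 2.112 = 6.003 mg/L.
DO = C_s − D = 8.52 − 6.003 = 2.517 mg/L.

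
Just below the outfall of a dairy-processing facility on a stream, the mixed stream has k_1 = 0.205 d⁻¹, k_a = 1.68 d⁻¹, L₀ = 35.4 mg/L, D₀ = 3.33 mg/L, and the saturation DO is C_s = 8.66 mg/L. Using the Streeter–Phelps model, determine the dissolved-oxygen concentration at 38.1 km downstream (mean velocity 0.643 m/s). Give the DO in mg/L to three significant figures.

DO ≈ 4.89 mg/L

Travel time t = x/v = 38.1 km / (0.643 m/s) = 38100 m / 0.643 m/s = 59250 s = 0.6858 d.
k_1 L₀/(k_a−k_1) = 0.205×35.4/(1.68−0.205) = 7.257/1.475 = 4.920 mg/L.
e^(−k_1 t) = e^(−0.205×0.6858) = 0.8688; e^(−k_a t) = e^(−1.68×0.6858) = 0.3160.
D = 4.920 × (0.8688 − 0.3160) + 3.33 × 0.3160 = 2.720 + 1.052 = 3.772 mg/L.
DO = C_s − D = 8.66 − 3.772 = 4.888 mg/L.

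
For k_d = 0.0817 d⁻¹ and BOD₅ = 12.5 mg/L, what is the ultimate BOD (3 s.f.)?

L₀ ≈ 37.3 mg/L

BOD₅ = L₀(1 − e^(−5k_d)) ⇒ L₀ = BOD₅ / (1 − e^(−5×0.0817))
= 12.5 / (1 − 0.6646) = 12.5 / 0.3354 = 37.27 mg/L.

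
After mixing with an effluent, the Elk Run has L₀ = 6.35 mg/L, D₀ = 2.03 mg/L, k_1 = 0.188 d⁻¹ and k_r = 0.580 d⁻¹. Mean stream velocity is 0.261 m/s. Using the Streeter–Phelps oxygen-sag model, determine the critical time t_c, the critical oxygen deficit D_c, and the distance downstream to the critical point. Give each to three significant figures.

With k_r/k_1 = 3.085 and 1 − D₀(k_r−k_1)/(k_1 L₀) = 0.3334,
t_c = ln(3.085 × 0.3334) / (0.580 − 0.188) = ln(1.029) / 0.3920 = 0.02824/0.3920 = 0.07205 d.
D_c = (k_1/k_r) L₀ e^(−k_1 t_c) = (0.188/0.580) × 6.35 × e^(−0.188×0.07205) = 0.3241 × 6.35 × 0.9865 = 2.031 mg/L.
x_c = v t_c = 0.261 m/s × 0.07205 d × 86400 s/d = 1625 m ≈ 1.62 km.

t_c ≈ 0.0720 d; D_c ≈ 2.03 mg/L; x_c ≈ 1.62 km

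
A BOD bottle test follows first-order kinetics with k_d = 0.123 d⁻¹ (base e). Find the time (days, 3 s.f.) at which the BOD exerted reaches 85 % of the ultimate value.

y/L₀ = 1 − e^(−k_d t) = 0.85 ⇒ e^(−k_d t) = 0.150
t = −ln(0.150) / 0.123 = 1.897 / 0.123 = 15.42 d.

t ≈ 15.4 d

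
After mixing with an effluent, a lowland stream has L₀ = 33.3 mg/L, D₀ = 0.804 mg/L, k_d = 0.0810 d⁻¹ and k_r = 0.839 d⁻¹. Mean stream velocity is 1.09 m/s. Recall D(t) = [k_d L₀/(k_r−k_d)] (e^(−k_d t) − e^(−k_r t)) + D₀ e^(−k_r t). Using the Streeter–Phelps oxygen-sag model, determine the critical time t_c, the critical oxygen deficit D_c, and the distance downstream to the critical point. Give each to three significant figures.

t_c ≈ 2.75 d; D_c ≈ 2.57 mg/L; x_c ≈ 259 km

At the critical point dD/dt = 0, so k_d L₀ e^(−k_d t) = k_r D. Substituting D(t) from the Streeter–Phelps equation and solving for t gives
t_c = ln[(k_r/k_d)(1 − D₀(k_r−k_d)/(k_d L₀))] / (k_r−k_d).
Here k_r−k_d = 0.7580 d⁻¹ and 1 − D₀(k_r−k_d)/(k_d L₀) = 1 − 0.804×0.7580/(0.0810×33.3) = 0.7741, so
t_c = ln(10.36 × 0.7741) / 0.7580 = 2.082 / 0.7580 = 2.746 d.
L(t_c) = L₀ e^(−k_d t_c) = 33.3 × 0.8006 = 26.66 mg/L, and at the critical point k_r D_c = k_d L, so D_c = (0.0810/0.839) × 26.66 = 2.574 mg/L.
x_c = v t_c = 1.09 m/s × 2.746 d × 86400 s/d = 258600 m ≈ 259 km.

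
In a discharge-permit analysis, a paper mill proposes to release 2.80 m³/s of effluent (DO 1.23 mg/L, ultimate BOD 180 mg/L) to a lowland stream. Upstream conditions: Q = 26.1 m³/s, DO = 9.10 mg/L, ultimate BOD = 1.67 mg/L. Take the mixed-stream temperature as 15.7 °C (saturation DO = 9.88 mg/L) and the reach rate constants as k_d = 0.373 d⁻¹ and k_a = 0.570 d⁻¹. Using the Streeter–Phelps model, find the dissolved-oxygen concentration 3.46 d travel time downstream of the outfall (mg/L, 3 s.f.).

Mixed DO = (26.1×9.10 + 2.80×1.23)/(26.1+2.80) = 241.0/28.90 = 8.338 mg/L.
Mixed L₀ = (26.1×1.67 + 2.80×180)/(28.90) = 547.6/28.90 = 18.95 mg/L.
Initial deficit D₀ = C_s − DO₀ = 9.88 − 8.338 = 1.542 mg/L.
D(3.46) = [0.373×18.95/(0.570−0.373)](e^(−0.373×3.46) − e^(−0.570×3.46)) + 1.542 e^(−0.570×3.46)
= 35.88 × (0.2751 − 0.1392) + 1.542 × 0.1392 = 5.092 mg/L.
DO = 9.88 − 5.092 = 4.788 mg/L.

DO ≈ 4.79 mg/L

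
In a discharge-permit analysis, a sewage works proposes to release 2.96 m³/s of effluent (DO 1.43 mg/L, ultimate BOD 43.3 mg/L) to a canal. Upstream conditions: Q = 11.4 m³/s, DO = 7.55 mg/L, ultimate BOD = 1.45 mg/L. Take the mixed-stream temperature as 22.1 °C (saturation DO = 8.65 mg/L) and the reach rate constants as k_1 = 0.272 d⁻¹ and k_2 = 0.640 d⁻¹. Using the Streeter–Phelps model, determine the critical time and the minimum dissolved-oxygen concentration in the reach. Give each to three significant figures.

Mixed DO = (11.4×7.55 + 2.96×1.43)/(11.4+2.96) = 90.30/14.36 = 6.288 mg/L.
Mixed L₀ = (11.4×1.45 + 2.96×43.3)/(14.36) = 144.7/14.36 = 10.08 mg/L.
Initial deficit D₀ = C_s − DO₀ = 8.65 − 6.288 = 2.362 mg/L.
t_c = (1/0.3680) ln[(0.640/0.272)(1 − 2.362×0.3680/(0.272×10.08))] = 2.717 × ln(1.607) = 1.289 d.
D_c = (0.272/0.640) × 10.08 × e^(−0.272×1.289) = 0.4250 × 10.08 × 0.7043 = 3.016 mg/L.
Minimum DO = 8.65 − 3.016 = 5.634 mg/L.

t_c ≈ 1.29 d; minimum DO ≈ 5.63 mg/L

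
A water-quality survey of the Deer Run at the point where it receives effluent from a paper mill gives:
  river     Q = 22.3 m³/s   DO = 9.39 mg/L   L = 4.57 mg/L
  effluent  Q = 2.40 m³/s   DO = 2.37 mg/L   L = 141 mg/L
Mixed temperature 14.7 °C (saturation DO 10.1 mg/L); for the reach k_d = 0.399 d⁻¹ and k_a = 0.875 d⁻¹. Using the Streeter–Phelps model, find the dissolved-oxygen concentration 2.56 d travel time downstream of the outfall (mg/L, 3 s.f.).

Mixed DO = (22.3×9.39 + 2.40×2.37)/(22.3+2.40) = 215.1/24.70 = 8.708 mg/L.
Mixed L₀ = (22.3×4.57 + 2.40×141)/(24.70) = 440.3/24.70 = 17.83 mg/L.
Initial deficit D₀ = C_s − DO₀ = 10.1 − 8.708 = 1.392 mg/L.
D(2.56) = [0.399×17.83/(0.875−0.399)](e^(−0.399×2.56) − e^(−0.875×2.56)) + 1.392 e^(−0.875×2.56)
= 14.94 × (0.3601 − 0.1065) + 1.392 × 0.1065 = 3.938 mg/L.
DO = 10.1 − 3.938 = 6.162 mg/L.

DO ≈ 6.16 mg/L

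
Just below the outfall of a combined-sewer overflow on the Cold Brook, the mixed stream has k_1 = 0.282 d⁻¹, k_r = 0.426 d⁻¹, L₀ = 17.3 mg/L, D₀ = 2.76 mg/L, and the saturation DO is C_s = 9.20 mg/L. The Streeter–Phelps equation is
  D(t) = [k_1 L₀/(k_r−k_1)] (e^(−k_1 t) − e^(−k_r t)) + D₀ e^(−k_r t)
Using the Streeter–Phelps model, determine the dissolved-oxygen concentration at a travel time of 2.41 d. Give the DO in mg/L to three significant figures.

DO ≈ 3.18 mg/L

k_1 L₀/(k_r−k_1) = 0.282×17.3/(0.426−0.282) = 4.879/0.1440 = 33.88 mg/L.
e^(−k_1 t) = e^(−0.282×2.410) = 0.5068; e^(−k_r t) = e^(−0.426×2.410) = 0.3582.
D = 33.88 × (0.5068 − 0.3582) + 2.76 × 0.3582 = 5.035 + 0.9886 = 6.023 mg/L.
DO = C_s − D = 9.20 − 6.023 = 3.177 mg/L.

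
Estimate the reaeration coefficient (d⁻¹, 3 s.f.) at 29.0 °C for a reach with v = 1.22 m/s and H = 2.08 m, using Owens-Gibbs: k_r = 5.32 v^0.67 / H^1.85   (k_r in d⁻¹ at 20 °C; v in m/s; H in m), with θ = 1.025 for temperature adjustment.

k_r ≈ 1.96 d⁻¹

k_r(20) = 5.32 × 1.22^0.67 / 2.08^1.85 = 5.32 × 1.143 / 3.876 = 1.568 d⁻¹.
k_r(29.0) = 1.568 × 1.025^(29.0−20) = 1.568 × 1.249 = 1.958 d⁻¹.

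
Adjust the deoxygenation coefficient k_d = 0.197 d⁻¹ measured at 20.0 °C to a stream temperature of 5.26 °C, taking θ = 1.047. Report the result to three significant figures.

k_d ≈ 0.100 d⁻¹

k_d(T₂) = k_d(T₁) · θ^(T₂−T₁) = 0.197 × 1.047^(5.26−20.0)
= 0.197 × 1.047^-14.7 = 0.197 × 0.5081 = 0.1001 d⁻¹.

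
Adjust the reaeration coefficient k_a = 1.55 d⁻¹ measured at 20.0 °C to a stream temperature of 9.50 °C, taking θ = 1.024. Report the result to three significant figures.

k_a ≈ 1.21 d⁻¹

k_a(T₂) = k_a(T₁) · θ^(T₂−T₁) = 1.55 × 1.024^(9.50−20.0)
= 1.55 × 1.024^-10.5 = 1.55 × 0.7796 = 1.208 d⁻¹.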